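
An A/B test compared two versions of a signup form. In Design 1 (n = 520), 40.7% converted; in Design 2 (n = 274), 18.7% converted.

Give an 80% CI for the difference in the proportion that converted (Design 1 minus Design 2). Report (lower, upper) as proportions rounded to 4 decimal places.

The two standard errors are √(0.4070×0.5930/520) = 0.02154 and √(0.1870×0.8130/274) = 0.02356.
Because the samples are independent, SE_diff = √(0.02154² + 0.02356²) = 0.03192.
Using z* = 1.282 for 80%, ME = 1.282 × 0.03192 = 0.04092.
p̂₁ − p̂₂ = 0.2200; interval 0.2200 ± 0.04092 gives (0.1791, 0.2609).

(0.1791, 0.2609)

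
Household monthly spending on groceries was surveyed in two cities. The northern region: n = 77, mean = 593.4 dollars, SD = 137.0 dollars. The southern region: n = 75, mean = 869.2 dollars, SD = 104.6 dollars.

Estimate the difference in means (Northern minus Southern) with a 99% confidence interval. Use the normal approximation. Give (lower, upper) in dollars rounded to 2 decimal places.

(-326.65, -224.95)

Per-group SEs: s₁/√n₁ = 137.0/√77 = 15.6126, s₂/√n₂ = 104.6/√75 = 12.0782.
Unpooled SE of the difference: √(243.75327876 + 145.88291524) = 19.7392.
Margin of error = z* · SE = 2.576 × 19.7392 = 50.8482.
x̄₁ − x̄₂ = 593.4 − 869.2 = -275.8000.
CI: -275.8000 ± 50.8482 = (-326.65, -224.95).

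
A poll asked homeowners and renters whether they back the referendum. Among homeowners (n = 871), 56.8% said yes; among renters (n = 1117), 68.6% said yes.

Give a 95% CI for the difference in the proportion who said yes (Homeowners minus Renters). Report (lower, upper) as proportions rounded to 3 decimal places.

SE₁ = √(p̂₁(1−p̂₁)/n₁) = √(0.5680·0.4320/871) = 0.01678; SE₂ = √(0.6860·0.3140/1117) = 0.01389.
Independent samples: SE of the difference = √(SE₁² + SE₂²) = √(0.0002815684 + 0.0001929321) = 0.02178.
z* for 95% confidence is 1.960, so the margin of error is 1.960 × 0.02178 = 0.04269.
Point estimate p̂₁ − p̂₂ = 0.5680 − 0.6860 = -0.1180.
-0.1180 ± 0.04269 → (-0.161, -0.075).

(-0.161, -0.075)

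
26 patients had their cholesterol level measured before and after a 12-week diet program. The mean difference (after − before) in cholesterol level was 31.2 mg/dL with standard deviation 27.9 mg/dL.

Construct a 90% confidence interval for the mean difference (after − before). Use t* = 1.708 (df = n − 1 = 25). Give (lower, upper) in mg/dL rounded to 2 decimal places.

(21.85, 40.55)

This is a matched-pairs design, so SE = s_d/√n = 27.9/√26 = 5.4716.
Margin = 1.708 × 5.4716 = 9.3455; the interval is 31.2 ± 9.3455 = (21.85, 40.55).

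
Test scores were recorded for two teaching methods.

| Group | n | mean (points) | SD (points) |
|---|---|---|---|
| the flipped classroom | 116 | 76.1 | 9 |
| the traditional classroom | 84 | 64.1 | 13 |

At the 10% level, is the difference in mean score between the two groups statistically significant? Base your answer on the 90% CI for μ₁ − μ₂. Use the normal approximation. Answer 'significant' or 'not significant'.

Standard errors of each mean: 9/√116 = 0.8356 and 13/√84 = 1.4184.
SE(x̄₁ − x̄₂) = √(0.8356² + 1.4184²) = 1.6462 for independent samples with unequal variances.
With z* = 1.645, the margin is 1.645 × 1.6462 = 2.7080.
x̄₁ − x̄₂ = 76.1 − 64.1 = 12.0000; the interval is 12.0000 ± 2.7080 = (9.2920, 14.7080).
The interval (9.2920, 14.7080) does not contain 0, so the difference is significant.

significant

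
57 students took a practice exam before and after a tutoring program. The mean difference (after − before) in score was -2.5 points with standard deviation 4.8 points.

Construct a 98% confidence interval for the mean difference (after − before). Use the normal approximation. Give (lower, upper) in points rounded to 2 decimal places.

(-3.98, -1.02)

Paired design: SE = s_d/√n = 4.8/√57 = 0.6358.
z* = 2.326; margin of error = 2.326 × 0.6358 = 1.4789.
-2.5 ± 1.4789 → (-3.98, -1.02).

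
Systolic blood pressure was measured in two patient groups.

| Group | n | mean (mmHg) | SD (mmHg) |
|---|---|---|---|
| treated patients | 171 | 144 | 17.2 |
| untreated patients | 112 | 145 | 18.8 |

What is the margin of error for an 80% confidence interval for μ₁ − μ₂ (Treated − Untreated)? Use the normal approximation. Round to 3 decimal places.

Per-group SEs: s₁/√n₁ = 17.2/√171 = 1.3153, s₂/√n₂ = 18.8/√112 = 1.7764.
Unpooled SE of the difference: √(1.73001409 + 3.15559696) = 2.2103.
Margin of error = z* · SE = 1.282 × 2.2103 = 2.8336.

2.834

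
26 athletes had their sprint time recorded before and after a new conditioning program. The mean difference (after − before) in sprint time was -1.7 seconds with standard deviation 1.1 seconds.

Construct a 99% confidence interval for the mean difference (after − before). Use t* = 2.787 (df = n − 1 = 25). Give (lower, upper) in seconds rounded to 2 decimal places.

Paired design: SE = s_d/√n = 1.1/√26 = 0.2157.
t* = 2.787; margin of error = 2.787 × 0.2157 = 0.6012.
-1.7 ± 0.6012 → (-2.30, -1.10).

(-2.30, -1.10)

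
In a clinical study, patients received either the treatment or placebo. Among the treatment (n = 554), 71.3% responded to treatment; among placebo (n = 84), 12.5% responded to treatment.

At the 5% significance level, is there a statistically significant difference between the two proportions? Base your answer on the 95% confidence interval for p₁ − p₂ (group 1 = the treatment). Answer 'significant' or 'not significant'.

significant

SE₁ = √(p̂₁(1−p̂₁)/n₁) = √(0.7130·0.2870/554) = 0.01922; SE₂ = √(0.1250·0.8750/84) = 0.03608.
Independent samples: SE of the difference = √(SE₁² + SE₂²) = √(0.0003694084 + 0.0013017664) = 0.04088.
z* for 95% confidence is 1.960, so the margin of error is 1.960 × 0.04088 = 0.08012.
Point estimate p̂₁ − p̂₂ = 0.7130 − 0.1250 = 0.5880.
0.5880 ± 0.08012 → (0.50788, 0.66812).
The interval (0.50788, 0.66812) does not contain 0, so the difference is significant.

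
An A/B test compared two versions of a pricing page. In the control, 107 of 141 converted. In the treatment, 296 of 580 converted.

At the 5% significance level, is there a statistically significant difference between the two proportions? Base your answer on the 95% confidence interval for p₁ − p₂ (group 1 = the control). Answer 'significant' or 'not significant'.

significant

p̂₁ = 107/141 = 0.7589 and p̂₂ = 296/580 = 0.5103.
SE₁ = √(p̂₁(1−p̂₁)/n₁) = √(0.7589·0.2411/141) = 0.03602; SE₂ = √(0.5103·0.4897/580) = 0.02076.
Independent samples: SE of the difference = √(SE₁² + SE₂²) = √(0.0012974404 + 0.0004309776) = 0.04157.
z* for 95% confidence is 1.960, so the margin of error is 1.960 × 0.04157 = 0.08148.
Point estimate p̂₁ − p̂₂ = 0.7589 − 0.5103 = 0.2486.
0.2486 ± 0.08148 → (0.16712, 0.33008).
The interval (0.16712, 0.33008) does not contain 0, so the difference is significant.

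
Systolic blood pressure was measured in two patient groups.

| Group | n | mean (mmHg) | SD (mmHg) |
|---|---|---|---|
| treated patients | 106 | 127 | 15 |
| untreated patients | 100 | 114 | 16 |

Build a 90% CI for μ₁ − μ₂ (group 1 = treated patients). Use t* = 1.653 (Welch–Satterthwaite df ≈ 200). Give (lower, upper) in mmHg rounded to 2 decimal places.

SE₁ = s₁/√n₁ = 15/√106 = 1.4569; SE₂ = 16/√100 = 1.6000.
Independent samples, unequal variances: SE_diff = √(SE₁² + SE₂²) = √(2.12255761 + 2.56) = 2.1639.
t* = 1.653, so margin of error = 1.653 × 2.1639 = 3.5769.
Difference in means = 127 − 114 = 13.0000.
13.0000 ± 3.5769 → (9.42, 16.58).

(9.42, 16.58)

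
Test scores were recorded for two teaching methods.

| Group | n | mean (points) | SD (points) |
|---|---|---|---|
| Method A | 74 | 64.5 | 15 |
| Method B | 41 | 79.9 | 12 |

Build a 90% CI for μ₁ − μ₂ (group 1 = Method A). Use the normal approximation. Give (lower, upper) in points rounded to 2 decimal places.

Standard errors of each mean: 15/√74 = 1.7437 and 12/√41 = 1.8741.
SE(x̄₁ − x̄₂) = √(1.7437² + 1.8741²) = 2.5598 for independent samples with unequal variances.
With z* = 1.645, the margin is 1.645 × 2.5598 = 4.2109.
x̄₁ − x̄₂ = 64.5 − 79.9 = -15.4000; the interval is -15.4000 ± 4.2109 = (-19.61, -11.19).

(-19.61, -11.19)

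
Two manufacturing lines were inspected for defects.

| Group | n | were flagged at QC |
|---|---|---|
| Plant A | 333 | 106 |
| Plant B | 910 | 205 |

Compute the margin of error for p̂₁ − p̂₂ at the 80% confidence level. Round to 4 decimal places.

p̂₁ = 106/333 = 0.3183 and p̂₂ = 205/910 = 0.2253.
SE₁ = √(p̂₁(1−p̂₁)/n₁) = √(0.3183·0.6817/333) = 0.02553; SE₂ = √(0.2253·0.7747/910) = 0.01385.
Independent samples: SE of the difference = √(SE₁² + SE₂²) = √(0.0006517809 + 0.0001918225) = 0.02904.
z* for 80% confidence is 1.282, so the margin of error is 1.282 × 0.02904 = 0.03723.

0.0372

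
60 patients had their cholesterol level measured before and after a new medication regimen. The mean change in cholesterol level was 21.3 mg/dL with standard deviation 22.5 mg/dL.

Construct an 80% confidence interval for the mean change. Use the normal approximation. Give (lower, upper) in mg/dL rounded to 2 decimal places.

(17.58, 25.02)

Paired design: SE = s_d/√n = 22.5/√60 = 2.9047.
z* = 1.282; margin of error = 1.282 × 2.9047 = 3.7238.
21.3 ± 3.7238 → (17.58, 25.02).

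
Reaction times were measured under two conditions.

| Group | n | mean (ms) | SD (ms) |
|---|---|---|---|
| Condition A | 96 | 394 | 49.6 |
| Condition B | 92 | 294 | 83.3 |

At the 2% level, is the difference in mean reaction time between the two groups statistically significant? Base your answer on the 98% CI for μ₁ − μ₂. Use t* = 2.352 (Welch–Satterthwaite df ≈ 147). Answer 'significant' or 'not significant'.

Standard errors of each mean: 49.6/√96 = 5.0623 and 83.3/√92 = 8.6846.
SE(x̄₁ − x̄₂) = √(5.0623² + 8.6846²) = 10.0523 for independent samples with unequal variances.
With t* = 2.352, the margin is 2.352 × 10.0523 = 23.6430.
x̄₁ − x̄₂ = 394 − 294 = 100.0000; the interval is 100.0000 ± 23.6430 = (76.3570, 123.6430).
The interval (76.3570, 123.6430) does not contain 0, so the difference is significant.

significant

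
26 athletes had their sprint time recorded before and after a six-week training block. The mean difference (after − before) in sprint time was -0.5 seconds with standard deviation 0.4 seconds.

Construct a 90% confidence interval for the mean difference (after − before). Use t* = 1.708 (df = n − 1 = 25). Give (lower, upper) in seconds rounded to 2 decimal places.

(-0.63, -0.37)

Paired design: SE = s_d/√n = 0.4/√26 = 0.0784.
t* = 1.708; margin of error = 1.708 × 0.0784 = 0.1339.
-0.5 ± 0.1339 → (-0.63, -0.37).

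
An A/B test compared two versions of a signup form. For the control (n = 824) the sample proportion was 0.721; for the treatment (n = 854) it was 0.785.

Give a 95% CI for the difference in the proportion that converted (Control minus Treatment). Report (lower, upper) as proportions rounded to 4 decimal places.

(-0.1052, -0.0228)

The two standard errors are √(0.7210×0.2790/824) = 0.01562 and √(0.7850×0.2150/854) = 0.01406.
Because the samples are independent, SE_diff = √(0.01562² + 0.01406²) = 0.02102.
Using z* = 1.960 for 95%, ME = 1.960 × 0.02102 = 0.04120.
p̂₁ − p̂₂ = -0.0640; interval -0.0640 ± 0.04120 gives (-0.1052, -0.0228).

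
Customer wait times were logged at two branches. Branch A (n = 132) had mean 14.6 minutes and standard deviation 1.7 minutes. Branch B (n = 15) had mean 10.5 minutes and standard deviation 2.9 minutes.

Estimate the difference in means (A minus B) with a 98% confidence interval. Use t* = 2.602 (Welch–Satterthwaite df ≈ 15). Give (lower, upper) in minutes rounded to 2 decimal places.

Standard errors of each mean: 1.7/√132 = 0.1480 and 2.9/√15 = 0.7488.
SE(x̄₁ − x̄₂) = √(0.1480² + 0.7488²) = 0.7633 for independent samples with unequal variances.
With t* = 2.602, the margin is 2.602 × 0.7633 = 1.9861.
x̄₁ − x̄₂ = 14.6 − 10.5 = 4.1000; the interval is 4.1000 ± 1.9861 = (2.11, 6.09).

(2.11, 6.09)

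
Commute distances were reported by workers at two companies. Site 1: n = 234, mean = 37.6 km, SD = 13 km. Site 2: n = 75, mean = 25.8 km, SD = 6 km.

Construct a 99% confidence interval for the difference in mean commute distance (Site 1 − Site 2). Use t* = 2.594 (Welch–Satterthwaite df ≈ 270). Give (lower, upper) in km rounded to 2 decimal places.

SE₁ = s₁/√n₁ = 13/√234 = 0.8498; SE₂ = 6/√75 = 0.6928.
Independent samples, unequal variances: SE_diff = √(SE₁² + SE₂²) = √(0.72216004 + 0.47997184) = 1.0964.
t* = 2.594, so margin of error = 2.594 × 1.0964 = 2.8441.
Difference in means = 37.6 − 25.8 = 11.8000.
11.8000 ± 2.8441 → (8.96, 14.64).

(8.96, 14.64)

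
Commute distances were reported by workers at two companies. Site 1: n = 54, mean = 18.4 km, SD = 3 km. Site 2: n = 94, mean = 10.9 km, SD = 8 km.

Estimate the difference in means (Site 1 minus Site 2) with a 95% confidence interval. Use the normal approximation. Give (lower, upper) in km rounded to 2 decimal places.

Standard errors of each mean: 3/√54 = 0.4082 and 8/√94 = 0.8251.
SE(x̄₁ − x̄₂) = √(0.4082² + 0.8251²) = 0.9206 for independent samples with unequal variances.
With z* = 1.960, the margin is 1.960 × 0.9206 = 1.8044.
x̄₁ − x̄₂ = 18.4 − 10.9 = 7.5000; the interval is 7.5000 ± 1.8044 = (5.70, 9.30).

(5.70, 9.30)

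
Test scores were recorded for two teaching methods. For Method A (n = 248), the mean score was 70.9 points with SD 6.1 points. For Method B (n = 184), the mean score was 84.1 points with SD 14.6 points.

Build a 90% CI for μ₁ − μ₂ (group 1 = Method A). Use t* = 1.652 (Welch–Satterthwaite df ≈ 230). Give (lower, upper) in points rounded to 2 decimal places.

Standard errors of each mean: 6.1/√248 = 0.3874 and 14.6/√184 = 1.0763.
SE(x̄₁ − x̄₂) = √(0.3874² + 1.0763²) = 1.1439 for independent samples with unequal variances.
With t* = 1.652, the margin is 1.652 × 1.1439 = 1.8897.
x̄₁ − x̄₂ = 70.9 − 84.1 = -13.2000; the interval is -13.2000 ± 1.8897 = (-15.09, -11.31).

(-15.09, -11.31)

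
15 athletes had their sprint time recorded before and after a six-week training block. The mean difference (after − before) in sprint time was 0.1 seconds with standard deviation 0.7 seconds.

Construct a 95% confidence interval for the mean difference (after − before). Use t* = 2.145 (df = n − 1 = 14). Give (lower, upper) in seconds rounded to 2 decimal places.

(-0.29, 0.49)

This is a matched-pairs design, so SE = s_d/√n = 0.7/√15 = 0.1807.
Margin = 2.145 × 0.1807 = 0.3876; the interval is 0.1 ± 0.3876 = (-0.29, 0.49).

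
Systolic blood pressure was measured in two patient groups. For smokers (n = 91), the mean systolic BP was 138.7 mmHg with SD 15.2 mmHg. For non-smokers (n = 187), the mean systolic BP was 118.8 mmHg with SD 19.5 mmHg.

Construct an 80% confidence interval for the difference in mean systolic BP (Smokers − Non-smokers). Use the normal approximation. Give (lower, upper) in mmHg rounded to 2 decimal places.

(17.16, 22.64)

Standard errors of each mean: 15.2/√91 = 1.5934 and 19.5/√187 = 1.4260.
SE(x̄₁ − x̄₂) = √(1.5934² + 1.4260²) = 2.1383 for independent samples with unequal variances.
With z* = 1.282, the margin is 1.282 × 2.1383 = 2.7413.
x̄₁ − x̄₂ = 138.7 − 118.8 = 19.9000; the interval is 19.9000 ± 2.7413 = (17.16, 22.64).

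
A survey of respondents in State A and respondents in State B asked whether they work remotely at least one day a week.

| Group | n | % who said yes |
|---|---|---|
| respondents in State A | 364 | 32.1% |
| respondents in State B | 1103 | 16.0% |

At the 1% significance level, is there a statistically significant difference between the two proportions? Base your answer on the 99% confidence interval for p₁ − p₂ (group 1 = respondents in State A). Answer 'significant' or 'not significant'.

The two standard errors are √(0.3210×0.6790/364) = 0.02447 and √(0.1600×0.8400/1103) = 0.01104.
Because the samples are independent, SE_diff = √(0.02447² + 0.01104²) = 0.02685.
Using z* = 2.576 for 99%, ME = 2.576 × 0.02685 = 0.06917.
p̂₁ − p̂₂ = 0.1610; interval 0.1610 ± 0.06917 gives (0.09183, 0.23017).
The interval (0.09183, 0.23017) does not contain 0, so the difference is significant.

significant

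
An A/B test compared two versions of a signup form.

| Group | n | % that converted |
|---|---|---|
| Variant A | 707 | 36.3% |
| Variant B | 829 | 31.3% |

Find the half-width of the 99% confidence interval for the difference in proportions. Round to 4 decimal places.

0.0624

The two standard errors are √(0.3630×0.6370/707) = 0.01808 and √(0.3130×0.6870/829) = 0.01611.
Because the samples are independent, SE_diff = √(0.01808² + 0.01611²) = 0.02422.
Using z* = 2.576 for 99%, ME = 2.576 × 0.02422 = 0.06239.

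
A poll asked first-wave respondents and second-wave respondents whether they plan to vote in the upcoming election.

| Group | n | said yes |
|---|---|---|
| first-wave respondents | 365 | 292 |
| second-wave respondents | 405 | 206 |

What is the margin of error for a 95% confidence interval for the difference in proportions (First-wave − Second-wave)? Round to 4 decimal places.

First, p̂₁ = 292/365 = 0.8000; p̂₂ = 206/405 = 0.5086.
The two standard errors are √(0.8000×0.2000/365) = 0.02094 and √(0.5086×0.4914/405) = 0.02484.
Because the samples are independent, SE_diff = √(0.02094² + 0.02484²) = 0.03249.
Using z* = 1.960 for 95%, ME = 1.960 × 0.03249 = 0.06368.

0.0637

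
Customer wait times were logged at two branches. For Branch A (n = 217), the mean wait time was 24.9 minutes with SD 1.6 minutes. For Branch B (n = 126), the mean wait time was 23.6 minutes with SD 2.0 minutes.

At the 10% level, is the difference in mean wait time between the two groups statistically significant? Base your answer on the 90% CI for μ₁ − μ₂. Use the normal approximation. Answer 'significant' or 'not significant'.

significant

Per-group SEs: s₁/√n₁ = 1.6/√217 = 0.1086, s₂/√n₂ = 2.0/√126 = 0.1782.
Unpooled SE of the difference: √(0.01179396 + 0.03175524) = 0.2087.
Margin of error = z* · SE = 1.645 × 0.2087 = 0.3433.
x̄₁ − x̄₂ = 24.9 − 23.6 = 1.3000.
CI: 1.3000 ± 0.3433 = (0.9567, 1.6433).
The interval (0.9567, 1.6433) does not contain 0, so the difference is significant.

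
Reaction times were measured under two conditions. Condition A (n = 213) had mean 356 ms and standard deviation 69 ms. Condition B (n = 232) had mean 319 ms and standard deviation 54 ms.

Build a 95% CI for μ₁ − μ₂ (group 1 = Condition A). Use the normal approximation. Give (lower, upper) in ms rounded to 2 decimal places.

SE₁ = s₁/√n₁ = 69/√213 = 4.7278; SE₂ = 54/√232 = 3.5453.
Independent samples, unequal variances: SE_diff = √(SE₁² + SE₂²) = √(22.35209284 + 12.56915209) = 5.9094.
z* = 1.960, so margin of error = 1.960 × 5.9094 = 11.5824.
Difference in means = 356 − 319 = 37.0000.
37.0000 ± 11.5824 → (25.42, 48.58).

(25.42, 48.58)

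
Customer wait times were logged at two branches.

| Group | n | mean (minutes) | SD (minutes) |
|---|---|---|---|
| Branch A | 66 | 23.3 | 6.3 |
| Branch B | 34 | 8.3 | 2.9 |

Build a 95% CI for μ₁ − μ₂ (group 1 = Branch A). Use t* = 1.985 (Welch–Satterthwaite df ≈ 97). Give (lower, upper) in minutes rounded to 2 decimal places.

(13.17, 16.83)

SE₁ = s₁/√n₁ = 6.3/√66 = 0.7755; SE₂ = 2.9/√34 = 0.4973.
Independent samples, unequal variances: SE_diff = √(SE₁² + SE₂²) = √(0.60140025 + 0.24730729) = 0.9213.
t* = 1.985, so margin of error = 1.985 × 0.9213 = 1.8288.
Difference in means = 23.3 − 8.3 = 15.0000.
15.0000 ± 1.8288 → (13.17, 16.83).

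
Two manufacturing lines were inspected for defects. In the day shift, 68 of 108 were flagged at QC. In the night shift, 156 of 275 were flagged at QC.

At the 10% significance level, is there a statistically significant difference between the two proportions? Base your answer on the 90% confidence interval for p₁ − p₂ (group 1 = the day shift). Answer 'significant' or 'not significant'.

not significant

First, p̂₁ = 68/108 = 0.6296; p̂₂ = 156/275 = 0.5673.
The two standard errors are √(0.6296×0.3704/108) = 0.04647 and √(0.5673×0.4327/275) = 0.02988.
Because the samples are independent, SE_diff = √(0.04647² + 0.02988²) = 0.05525.
Using z* = 1.645 for 90%, ME = 1.645 × 0.05525 = 0.09089.
p̂₁ − p̂₂ = 0.0623; interval 0.0623 ± 0.09089 gives (-0.02859, 0.15319).
The interval (-0.02859, 0.15319) contains 0, so the difference is not significant.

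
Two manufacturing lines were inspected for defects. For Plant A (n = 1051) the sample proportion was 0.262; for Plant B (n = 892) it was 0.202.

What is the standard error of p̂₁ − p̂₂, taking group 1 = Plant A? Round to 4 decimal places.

0.0191

The two standard errors are √(0.2620×0.7380/1051) = 0.01356 and √(0.2020×0.7980/892) = 0.01344.
Because the samples are independent, SE_diff = √(0.01356² + 0.01344²) = 0.01909.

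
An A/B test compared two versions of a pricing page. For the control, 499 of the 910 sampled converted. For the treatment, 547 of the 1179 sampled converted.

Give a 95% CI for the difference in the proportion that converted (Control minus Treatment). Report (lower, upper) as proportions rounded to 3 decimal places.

(0.041, 0.127)

Sample proportions: 499/910 = 0.5484, 547/1179 = 0.4640.
Each SE is √(p̂(1−p̂)/n): √(0.5484·0.4516/910) = 0.01650 and √(0.4640·0.5360/1179) = 0.01452.
SE(p̂₁ − p̂₂) = √(SE₁² + SE₂²) = √(0.00027225 + 0.0002108304) = 0.02198, since the two samples are independent.
At 95% confidence z* = 1.960; margin = 1.960 × 0.02198 = 0.04308.
The difference is 0.5484 − 0.4640 = 0.0844, so the interval is 0.0844 ± 0.04308 = (0.041, 0.127).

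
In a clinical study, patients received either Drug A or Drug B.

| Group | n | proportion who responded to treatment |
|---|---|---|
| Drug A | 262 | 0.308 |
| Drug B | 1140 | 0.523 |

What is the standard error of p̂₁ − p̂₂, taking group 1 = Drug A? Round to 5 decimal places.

0.03213

The two standard errors are √(0.3080×0.6920/262) = 0.02852 and √(0.5230×0.4770/1140) = 0.01479.
Because the samples are independent, SE_diff = √(0.02852² + 0.01479²) = 0.03213.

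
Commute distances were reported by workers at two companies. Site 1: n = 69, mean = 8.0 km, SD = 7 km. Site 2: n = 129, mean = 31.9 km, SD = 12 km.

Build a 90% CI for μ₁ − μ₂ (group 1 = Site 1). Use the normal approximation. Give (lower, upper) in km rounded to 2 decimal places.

(-26.12, -21.68)

SE₁ = s₁/√n₁ = 7/√69 = 0.8427; SE₂ = 12/√129 = 1.0565.
Independent samples, unequal variances: SE_diff = √(SE₁² + SE₂²) = √(0.71014329 + 1.11619225) = 1.3514.
z* = 1.645, so margin of error = 1.645 × 1.3514 = 2.2231.
Difference in means = 8.0 − 31.9 = -23.9000.
-23.9000 ± 2.2231 → (-26.12, -21.68).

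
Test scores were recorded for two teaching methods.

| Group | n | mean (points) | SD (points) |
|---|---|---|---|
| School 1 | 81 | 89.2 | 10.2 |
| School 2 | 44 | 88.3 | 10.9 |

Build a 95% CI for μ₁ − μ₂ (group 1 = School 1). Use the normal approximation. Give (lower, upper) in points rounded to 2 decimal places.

(-3.01, 4.81)

Per-group SEs: s₁/√n₁ = 10.2/√81 = 1.1333, s₂/√n₂ = 10.9/√44 = 1.6432.
Unpooled SE of the difference: √(1.28436889 + 2.70010624) = 1.9961.
Margin of error = z* · SE = 1.960 × 1.9961 = 3.9124.
x̄₁ − x̄₂ = 89.2 − 88.3 = 0.9000.
CI: 0.9000 ± 3.9124 = (-3.01, 4.81).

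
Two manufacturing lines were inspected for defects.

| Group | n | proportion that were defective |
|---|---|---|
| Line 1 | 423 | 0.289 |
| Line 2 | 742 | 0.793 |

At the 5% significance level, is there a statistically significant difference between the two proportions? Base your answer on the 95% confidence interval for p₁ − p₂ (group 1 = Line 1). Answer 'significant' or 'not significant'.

The two standard errors are √(0.2890×0.7110/423) = 0.02204 and √(0.7930×0.2070/742) = 0.01487.
Because the samples are independent, SE_diff = √(0.02204² + 0.01487²) = 0.02659.
Using z* = 1.960 for 95%, ME = 1.960 × 0.02659 = 0.05212.
p̂₁ − p̂₂ = -0.5040; interval -0.5040 ± 0.05212 gives (-0.55612, -0.45188).
The interval (-0.55612, -0.45188) does not contain 0, so the difference is significant.

significant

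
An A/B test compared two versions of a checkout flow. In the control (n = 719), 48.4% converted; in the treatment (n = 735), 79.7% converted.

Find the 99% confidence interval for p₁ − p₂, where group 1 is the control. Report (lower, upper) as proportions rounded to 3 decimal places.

Each SE is √(p̂(1−p̂)/n): √(0.4840·0.5160/719) = 0.01864 and √(0.7970·0.2030/735) = 0.01484.
SE(p̂₁ − p̂₂) = √(SE₁² + SE₂²) = √(0.0003474496 + 0.0002202256) = 0.02383, since the two samples are independent.
At 99% confidence z* = 2.576; margin = 2.576 × 0.02383 = 0.06139.
The difference is 0.4840 − 0.7970 = -0.3130, so the interval is -0.3130 ± 0.06139 = (-0.374, -0.252).

(-0.374, -0.252)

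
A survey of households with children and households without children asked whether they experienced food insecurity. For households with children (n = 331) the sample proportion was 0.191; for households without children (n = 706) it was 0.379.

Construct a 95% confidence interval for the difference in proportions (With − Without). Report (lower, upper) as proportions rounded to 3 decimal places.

(-0.243, -0.133)

SE₁ = √(p̂₁(1−p̂₁)/n₁) = √(0.1910·0.8090/331) = 0.02161; SE₂ = √(0.3790·0.6210/706) = 0.01826.
Independent samples: SE of the difference = √(SE₁² + SE₂²) = √(0.0004669921 + 0.0003334276) = 0.02829.
z* for 95% confidence is 1.960, so the margin of error is 1.960 × 0.02829 = 0.05545.
Point estimate p̂₁ − p̂₂ = 0.1910 − 0.3790 = -0.1880.
-0.1880 ± 0.05545 → (-0.243, -0.133).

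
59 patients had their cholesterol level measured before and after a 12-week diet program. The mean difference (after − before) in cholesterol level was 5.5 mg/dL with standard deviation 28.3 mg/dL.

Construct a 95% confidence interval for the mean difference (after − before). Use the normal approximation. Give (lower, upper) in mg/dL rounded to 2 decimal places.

(-1.72, 12.72)

Paired design: SE = s_d/√n = 28.3/√59 = 3.6843.
z* = 1.960; margin of error = 1.960 × 3.6843 = 7.2212.
5.5 ± 7.2212 → (-1.72, 12.72).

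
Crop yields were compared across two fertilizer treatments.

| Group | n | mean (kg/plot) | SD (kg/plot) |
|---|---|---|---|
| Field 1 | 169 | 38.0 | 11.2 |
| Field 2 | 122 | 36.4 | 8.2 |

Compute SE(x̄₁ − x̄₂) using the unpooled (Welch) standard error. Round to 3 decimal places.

1.137

Standard errors of each mean: 11.2/√169 = 0.8615 and 8.2/√122 = 0.7424.
SE(x̄₁ − x̄₂) = √(0.8615² + 0.7424²) = 1.1373 for independent samples with unequal variances.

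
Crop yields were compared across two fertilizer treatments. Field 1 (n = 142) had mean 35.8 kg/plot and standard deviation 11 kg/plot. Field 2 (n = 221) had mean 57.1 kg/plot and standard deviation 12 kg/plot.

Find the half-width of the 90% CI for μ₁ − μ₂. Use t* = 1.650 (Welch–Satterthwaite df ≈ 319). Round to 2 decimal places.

Per-group SEs: s₁/√n₁ = 11/√142 = 0.9231, s₂/√n₂ = 12/√221 = 0.8072.
Unpooled SE of the difference: √(0.85211361 + 0.65157184) = 1.2262.
Margin of error = t* · SE = 1.650 × 1.2262 = 2.0232.

2.02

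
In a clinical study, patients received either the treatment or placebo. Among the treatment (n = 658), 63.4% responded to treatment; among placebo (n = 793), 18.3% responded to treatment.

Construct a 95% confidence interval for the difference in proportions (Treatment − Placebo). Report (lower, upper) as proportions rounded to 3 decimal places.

SE₁ = √(p̂₁(1−p̂₁)/n₁) = √(0.6340·0.3660/658) = 0.01878; SE₂ = √(0.1830·0.8170/793) = 0.01373.
Independent samples: SE of the difference = √(SE₁² + SE₂²) = √(0.0003526884 + 0.0001885129) = 0.02326.
z* for 95% confidence is 1.960, so the margin of error is 1.960 × 0.02326 = 0.04559.
Point estimate p̂₁ − p̂₂ = 0.6340 − 0.1830 = 0.4510.
0.4510 ± 0.04559 → (0.405, 0.497).

(0.405, 0.497)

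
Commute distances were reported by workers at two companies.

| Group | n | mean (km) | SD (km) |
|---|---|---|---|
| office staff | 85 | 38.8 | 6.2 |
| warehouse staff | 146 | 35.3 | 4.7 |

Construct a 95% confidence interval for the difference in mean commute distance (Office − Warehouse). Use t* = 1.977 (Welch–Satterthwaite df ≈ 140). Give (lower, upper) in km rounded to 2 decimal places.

Per-group SEs: s₁/√n₁ = 6.2/√85 = 0.6725, s₂/√n₂ = 4.7/√146 = 0.3890.
Unpooled SE of the difference: √(0.45225625 + 0.151321) = 0.7769.
Margin of error = t* · SE = 1.977 × 0.7769 = 1.5359.
x̄₁ − x̄₂ = 38.8 − 35.3 = 3.5000.
CI: 3.5000 ± 1.5359 = (1.96, 5.04).

(1.96, 5.04)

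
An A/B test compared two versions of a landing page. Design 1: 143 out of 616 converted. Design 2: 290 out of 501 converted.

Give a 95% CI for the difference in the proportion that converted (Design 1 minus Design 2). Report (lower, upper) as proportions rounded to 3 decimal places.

p̂₁ = 143/616 = 0.2321 and p̂₂ = 290/501 = 0.5788.
SE₁ = √(p̂₁(1−p̂₁)/n₁) = √(0.2321·0.7679/616) = 0.01701; SE₂ = √(0.5788·0.4212/501) = 0.02206.
Independent samples: SE of the difference = √(SE₁² + SE₂²) = √(0.0002893401 + 0.0004866436) = 0.02786.
z* for 95% confidence is 1.960, so the margin of error is 1.960 × 0.02786 = 0.05461.
Point estimate p̂₁ − p̂₂ = 0.2321 − 0.5788 = -0.3467.
-0.3467 ± 0.05461 → (-0.401, -0.292).

(-0.401, -0.292)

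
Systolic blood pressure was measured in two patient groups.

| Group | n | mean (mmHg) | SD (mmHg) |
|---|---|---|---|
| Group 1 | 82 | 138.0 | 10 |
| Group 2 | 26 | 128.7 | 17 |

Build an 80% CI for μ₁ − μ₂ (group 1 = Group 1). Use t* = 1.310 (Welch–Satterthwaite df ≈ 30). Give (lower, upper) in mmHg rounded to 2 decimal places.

(4.70, 13.90)

Per-group SEs: s₁/√n₁ = 10/√82 = 1.1043, s₂/√n₂ = 17/√26 = 3.3340.
Unpooled SE of the difference: √(1.21947849 + 11.115556) = 3.5121.
Margin of error = t* · SE = 1.310 × 3.5121 = 4.6009.
x̄₁ − x̄₂ = 138.0 − 128.7 = 9.3000.
CI: 9.3000 ± 4.6009 = (4.70, 13.90).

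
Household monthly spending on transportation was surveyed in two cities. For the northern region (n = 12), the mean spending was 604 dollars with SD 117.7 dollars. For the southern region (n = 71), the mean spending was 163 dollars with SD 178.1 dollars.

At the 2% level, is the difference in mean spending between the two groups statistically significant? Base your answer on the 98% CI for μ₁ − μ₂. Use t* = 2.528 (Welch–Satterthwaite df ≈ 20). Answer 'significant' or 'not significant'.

Standard errors of each mean: 117.7/√12 = 33.9771 and 178.1/√71 = 21.1366.
SE(x̄₁ − x̄₂) = √(33.9771² + 21.1366²) = 40.0150 for independent samples with unequal variances.
With t* = 2.528, the margin is 2.528 × 40.0150 = 101.1579.
x̄₁ − x̄₂ = 604 − 163 = 441.0000; the interval is 441.0000 ± 101.1579 = (339.8421, 542.1579).
The interval (339.8421, 542.1579) does not contain 0, so the difference is significant.

significant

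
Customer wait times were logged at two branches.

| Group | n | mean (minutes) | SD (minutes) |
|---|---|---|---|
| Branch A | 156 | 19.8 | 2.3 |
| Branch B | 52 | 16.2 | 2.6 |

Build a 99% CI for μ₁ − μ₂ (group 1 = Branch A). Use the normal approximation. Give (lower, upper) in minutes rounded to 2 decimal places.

Standard errors of each mean: 2.3/√156 = 0.1841 and 2.6/√52 = 0.3606.
SE(x̄₁ − x̄₂) = √(0.1841² + 0.3606²) = 0.4049 for independent samples with unequal variances.
With z* = 2.576, the margin is 2.576 × 0.4049 = 1.0430.
x̄₁ − x̄₂ = 19.8 − 16.2 = 3.6000; the interval is 3.6000 ± 1.0430 = (2.56, 4.64).

(2.56, 4.64)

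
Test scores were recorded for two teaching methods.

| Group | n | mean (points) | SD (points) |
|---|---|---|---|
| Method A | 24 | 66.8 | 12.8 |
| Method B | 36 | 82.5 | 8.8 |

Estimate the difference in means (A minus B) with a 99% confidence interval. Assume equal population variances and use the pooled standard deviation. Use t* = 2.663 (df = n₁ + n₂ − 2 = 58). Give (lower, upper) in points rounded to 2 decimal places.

Pooled variance s_p² = [23·12.8² + 35·8.8²] / (24+36−2) = 111.7021, so s_p = 10.5689.
SE_diff = s_p·√(1/n₁ + 1/n₂) = 10.5689·√(1/24 + 1/36) = 2.7851.
t* = 2.663; margin = 2.663 × 2.7851 = 7.4167.
Difference = 66.8 − 82.5 = -15.7000.
-15.7000 ± 7.4167 → (-23.12, -8.28).

(-23.12, -8.28)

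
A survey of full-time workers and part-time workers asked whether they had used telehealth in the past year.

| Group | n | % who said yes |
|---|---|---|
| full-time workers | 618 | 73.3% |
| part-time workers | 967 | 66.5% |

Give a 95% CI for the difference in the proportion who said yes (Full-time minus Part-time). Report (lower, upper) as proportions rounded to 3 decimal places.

(0.022, 0.114)

SE₁ = √(p̂₁(1−p̂₁)/n₁) = √(0.7330·0.2670/618) = 0.01780; SE₂ = √(0.6650·0.3350/967) = 0.01518.
Independent samples: SE of the difference = √(SE₁² + SE₂²) = √(0.00031684 + 0.0002304324) = 0.02339.
z* for 95% confidence is 1.960, so the margin of error is 1.960 × 0.02339 = 0.04584.
Point estimate p̂₁ − p̂₂ = 0.7330 − 0.6650 = 0.0680.
0.0680 ± 0.04584 → (0.022, 0.114).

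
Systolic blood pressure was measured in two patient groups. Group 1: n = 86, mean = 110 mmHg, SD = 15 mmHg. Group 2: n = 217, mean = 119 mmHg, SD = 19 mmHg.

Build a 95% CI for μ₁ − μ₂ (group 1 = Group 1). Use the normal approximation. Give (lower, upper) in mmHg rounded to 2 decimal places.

(-13.05, -4.95)

Standard errors of each mean: 15/√86 = 1.6175 and 19/√217 = 1.2898.
SE(x̄₁ − x̄₂) = √(1.6175² + 1.2898²) = 2.0688 for independent samples with unequal variances.
With z* = 1.960, the margin is 1.960 × 2.0688 = 4.0548.
x̄₁ − x̄₂ = 110 − 119 = -9.0000; the interval is -9.0000 ± 4.0548 = (-13.05, -4.95).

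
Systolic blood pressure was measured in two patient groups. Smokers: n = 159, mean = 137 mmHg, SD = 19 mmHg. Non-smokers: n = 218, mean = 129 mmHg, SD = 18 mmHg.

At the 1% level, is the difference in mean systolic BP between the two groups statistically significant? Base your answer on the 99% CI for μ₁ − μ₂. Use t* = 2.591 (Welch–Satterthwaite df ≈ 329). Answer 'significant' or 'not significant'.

Standard errors of each mean: 19/√159 = 1.5068 and 18/√218 = 1.2191.
SE(x̄₁ − x̄₂) = √(1.5068² + 1.2191²) = 1.9382 for independent samples with unequal variances.
With t* = 2.591, the margin is 2.591 × 1.9382 = 5.0219.
x̄₁ − x̄₂ = 137 − 129 = 8.0000; the interval is 8.0000 ± 5.0219 = (2.9781, 13.0219).
The interval (2.9781, 13.0219) does not contain 0, so the difference is significant.

significant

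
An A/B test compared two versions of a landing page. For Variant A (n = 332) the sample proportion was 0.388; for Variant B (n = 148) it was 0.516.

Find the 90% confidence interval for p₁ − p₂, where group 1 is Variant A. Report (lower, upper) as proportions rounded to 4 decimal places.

Each SE is √(p̂(1−p̂)/n): √(0.3880·0.6120/332) = 0.02674 and √(0.5160·0.4840/148) = 0.04108.
SE(p̂₁ − p̂₂) = √(SE₁² + SE₂²) = √(0.0007150276 + 0.0016875664) = 0.04902, since the two samples are independent.
At 90% confidence z* = 1.645; margin = 1.645 × 0.04902 = 0.08064.
The difference is 0.3880 − 0.5160 = -0.1280, so the interval is -0.1280 ± 0.08064 = (-0.2086, -0.0474).

(-0.2086, -0.0474)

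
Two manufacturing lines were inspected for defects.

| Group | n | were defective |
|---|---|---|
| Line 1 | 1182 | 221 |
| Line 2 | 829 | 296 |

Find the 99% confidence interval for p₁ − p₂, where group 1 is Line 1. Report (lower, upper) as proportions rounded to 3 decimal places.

Sample proportions: 221/1182 = 0.1870, 296/829 = 0.3571.
Each SE is √(p̂(1−p̂)/n): √(0.1870·0.8130/1182) = 0.01134 and √(0.3571·0.6429/829) = 0.01664.
SE(p̂₁ − p̂₂) = √(SE₁² + SE₂²) = √(0.0001285956 + 0.0002768896) = 0.02014, since the two samples are independent.
At 99% confidence z* = 2.576; margin = 2.576 × 0.02014 = 0.05188.
The difference is 0.1870 − 0.3571 = -0.1701, so the interval is -0.1701 ± 0.05188 = (-0.222, -0.118).

(-0.222, -0.118)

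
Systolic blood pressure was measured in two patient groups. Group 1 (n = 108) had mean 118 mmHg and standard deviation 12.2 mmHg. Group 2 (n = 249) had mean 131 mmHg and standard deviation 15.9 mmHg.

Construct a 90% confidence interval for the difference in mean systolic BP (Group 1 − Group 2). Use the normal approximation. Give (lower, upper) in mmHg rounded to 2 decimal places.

Per-group SEs: s₁/√n₁ = 12.2/√108 = 1.1739, s₂/√n₂ = 15.9/√249 = 1.0076.
Unpooled SE of the difference: √(1.37804121 + 1.01525776) = 1.5470.
Margin of error = z* · SE = 1.645 × 1.5470 = 2.5448.
x̄₁ − x̄₂ = 118 − 131 = -13.0000.
CI: -13.0000 ± 2.5448 = (-15.54, -10.46).

(-15.54, -10.46)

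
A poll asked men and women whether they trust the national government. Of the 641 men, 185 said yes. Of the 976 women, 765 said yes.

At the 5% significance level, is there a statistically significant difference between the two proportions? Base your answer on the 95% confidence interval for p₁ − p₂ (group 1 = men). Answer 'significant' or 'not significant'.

significant

Sample proportions: 185/641 = 0.2886, 765/976 = 0.7838.
Each SE is √(p̂(1−p̂)/n): √(0.2886·0.7114/641) = 0.01790 and √(0.7838·0.2162/976) = 0.01318.
SE(p̂₁ − p̂₂) = √(SE₁² + SE₂²) = √(0.00032041 + 0.0001737124) = 0.02223, since the two samples are independent.
At 95% confidence z* = 1.960; margin = 1.960 × 0.02223 = 0.04357.
The difference is 0.2886 − 0.7838 = -0.4952, so the interval is -0.4952 ± 0.04357 = (-0.53877, -0.45163).
The interval (-0.53877, -0.45163) does not contain 0, so the difference is significant.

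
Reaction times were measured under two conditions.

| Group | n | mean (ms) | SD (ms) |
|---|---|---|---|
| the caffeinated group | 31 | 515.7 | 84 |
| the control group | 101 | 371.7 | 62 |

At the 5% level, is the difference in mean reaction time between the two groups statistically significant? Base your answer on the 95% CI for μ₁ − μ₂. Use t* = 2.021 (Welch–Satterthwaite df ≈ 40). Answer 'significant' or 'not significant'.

significant

Standard errors of each mean: 84/√31 = 15.0868 and 62/√101 = 6.1692.
SE(x̄₁ − x̄₂) = √(15.0868² + 6.1692²) = 16.2994 for independent samples with unequal variances.
With t* = 2.021, the margin is 2.021 × 16.2994 = 32.9411.
x̄₁ − x̄₂ = 515.7 − 371.7 = 144.0000; the interval is 144.0000 ± 32.9411 = (111.0589, 176.9411).
The interval (111.0589, 176.9411) does not contain 0, so the difference is significant.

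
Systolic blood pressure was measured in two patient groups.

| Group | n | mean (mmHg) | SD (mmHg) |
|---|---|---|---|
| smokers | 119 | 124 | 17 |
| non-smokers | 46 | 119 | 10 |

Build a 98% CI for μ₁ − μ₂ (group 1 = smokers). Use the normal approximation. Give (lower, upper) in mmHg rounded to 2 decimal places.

(0.01, 9.99)

Per-group SEs: s₁/√n₁ = 17/√119 = 1.5584, s₂/√n₂ = 10/√46 = 1.4744.
Unpooled SE of the difference: √(2.42861056 + 2.17385536) = 2.1453.
Margin of error = z* · SE = 2.326 × 2.1453 = 4.9900.
x̄₁ − x̄₂ = 124 − 119 = 5.0000.
CI: 5.0000 ± 4.9900 = (0.01, 9.99).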